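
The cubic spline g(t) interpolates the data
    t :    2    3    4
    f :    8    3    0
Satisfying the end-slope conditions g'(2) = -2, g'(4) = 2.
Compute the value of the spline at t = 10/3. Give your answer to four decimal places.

Let M_i = g''(x_i). Step sizes h_i = 1, 1; slopes of the chords Δ_i = (y_(i+1) - y_i)/h_i = -5, -3.
  1·M_0 + 4·M_1 + 1·M_2 = 6(Δ_1 - Δ_0) = 12
Clamped end conditions give two more equations: 2h_0·M_0 + h_0·M_1 = 6(Δ_0 - g'(2)) = -18 and h_1·M_1 + 2h_1·M_2 = 6(g'(4) - Δ_1) = 30.
Forward elimination and back-substitution give M_0 = -10, M_1 = 2, M_2 = 14.
On [3, 4], g(t) = 3 - 6·(t - 3) + 1·(t - 3)² + 2·(t - 3)³.
With (t - 3) = 1/3: g(10/3) = 32/27.

1.1852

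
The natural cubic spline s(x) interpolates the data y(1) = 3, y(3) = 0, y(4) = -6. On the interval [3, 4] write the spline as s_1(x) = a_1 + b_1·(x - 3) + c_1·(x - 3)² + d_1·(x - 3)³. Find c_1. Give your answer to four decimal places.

Write m_i for s''(x_i). With h_i = 2, 1 and divided differences Δ_i = -3/2, -6, the continuity of s' gives the tridiagonal system
  2·m_0 + 6·m_1 + 1·m_2 = 6(Δ_1 - Δ_0) = -27
Natural end conditions: m_0 = m_2 = 0.
Solving the tridiagonal system: m_0 = 0, m_1 = -9/2, m_2 = 0.
On [3, 4], with s_1(x) = a_1 + b_1·(x - 3) + c_1·(x - 3)² + d_1·(x - 3)³: c_1 = m_1/2 = -9/4, d_1 = (m_2 - m_1)/(6h_1) = 3/4, b_1 = Δ_1 - h_1(2m_1 + m_2)/6 = -9/2.

-2.2500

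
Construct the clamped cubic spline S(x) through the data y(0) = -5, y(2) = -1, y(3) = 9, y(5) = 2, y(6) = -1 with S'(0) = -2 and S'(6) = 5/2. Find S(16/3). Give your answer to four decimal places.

0.0550

Put M_i = S'' at the i-th knot. Here h = (2, 1, 2, 1) and Δ = (2, 10, -7/2, -3), so the interior equations h_(i-1)·M_(i-1) + 2(h_(i-1)+h_i)·M_i + h_i·M_(i+1) = 6(Δ_i − Δ_(i-1)) read
  2·M_0 + 6·M_1 + 1·M_2 = 6(Δ_1 - Δ_0) = 48
  1·M_1 + 6·M_2 + 2·M_3 = 6(Δ_2 - Δ_1) = -81
  2·M_2 + 6·M_3 + 1·M_4 = 6(Δ_3 - Δ_2) = 3
Clamped end conditions give two more equations: 2h_0·M_0 + h_0·M_1 = 6(Δ_0 - S'(0)) = 24 and h_3·M_3 + 2h_3·M_4 = 6(S'(6) - Δ_3) = 33.
Solving the tridiagonal system: M_0 = 47/62, M_1 = 325/31, M_2 = -509/31, M_3 = 109/31, M_4 = 457/31.
On [5, 6], S(x) = 2 - 411/62·(x - 5) + 109/62·(x - 5)² + 58/31·(x - 5)³.
With (x - 5) = 1/3: S(16/3) = 46/837.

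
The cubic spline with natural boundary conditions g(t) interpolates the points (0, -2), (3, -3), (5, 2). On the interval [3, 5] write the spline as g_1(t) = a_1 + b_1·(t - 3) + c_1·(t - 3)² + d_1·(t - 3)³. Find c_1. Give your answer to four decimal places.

Put M_i = g'' at the i-th knot. Here h = (3, 2) and Δ = (-1/3, 5/2), so the interior equations h_(i-1)·M_(i-1) + 2(h_(i-1)+h_i)·M_i + h_i·M_(i+1) = 6(Δ_i − Δ_(i-1)) read
  3·M_0 + 10·M_1 + 2·M_2 = 6(Δ_1 - Δ_0) = 17
Natural end conditions: M_0 = M_2 = 0.
Solving: M_0 = 0, M_1 = 17/10, M_2 = 0.
On [3, 5], with g_1(t) = a_1 + b_1·(t - 3) + c_1·(t - 3)² + d_1·(t - 3)³: c_1 = M_1/2 = 17/20, d_1 = (M_2 - M_1)/(6h_1) = -17/120, b_1 = Δ_1 - h_1(2M_1 + M_2)/6 = 41/30.

0.8500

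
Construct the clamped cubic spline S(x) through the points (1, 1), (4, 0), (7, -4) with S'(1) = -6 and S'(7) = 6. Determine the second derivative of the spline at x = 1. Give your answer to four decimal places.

Put m_i = S'' at the i-th knot. Here h = (3, 3) and Δ = (-1/3, -4/3), so the interior equations h_(i-1)·m_(i-1) + 2(h_(i-1)+h_i)·m_i + h_i·m_(i+1) = 6(Δ_i − Δ_(i-1)) read
  3·m_0 + 12·m_1 + 3·m_2 = 6(Δ_1 - Δ_0) = -6
Clamped end conditions give two more equations: 2h_0·m_0 + h_0·m_1 = 6(Δ_0 - S'(1)) = 34 and h_1·m_1 + 2h_1·m_2 = 6(S'(7) - Δ_1) = 44.
Solving the tridiagonal system: m_0 = 49/6, m_1 = -5, m_2 = 59/6.

8.1667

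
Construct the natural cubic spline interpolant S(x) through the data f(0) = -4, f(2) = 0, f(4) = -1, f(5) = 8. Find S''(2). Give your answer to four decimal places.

-4.6364

With m_i denoting the second derivative at x_i, h_i = 2, 2, 1, and Δ_i = (y_(i+1) − y_i)/h_i = 2, -1/2, 9:
  2·m_0 + 8·m_1 + 2·m_2 = 6(Δ_1 - Δ_0) = -15
  2·m_1 + 6·m_2 + 1·m_3 = 6(Δ_2 - Δ_1) = 57
Natural end conditions: m_0 = m_3 = 0.
Hence m_0 = 0, m_1 = -51/11, m_2 = 243/22, m_3 = 0.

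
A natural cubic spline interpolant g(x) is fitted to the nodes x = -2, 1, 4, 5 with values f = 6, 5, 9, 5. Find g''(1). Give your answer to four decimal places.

Write M_i for g''(x_i). With h_i = 3, 3, 1 and divided differences Δ_i = -1/3, 4/3, -4, the continuity of g' gives the tridiagonal system
  3·M_0 + 12·M_1 + 3·M_2 = 6(Δ_1 - Δ_0) = 10
  3·M_1 + 8·M_2 + 1·M_3 = 6(Δ_2 - Δ_1) = -32
Natural end conditions: M_0 = M_3 = 0.
Hence M_0 = 0, M_1 = 176/87, M_2 = -138/29, M_3 = 0.

2.0230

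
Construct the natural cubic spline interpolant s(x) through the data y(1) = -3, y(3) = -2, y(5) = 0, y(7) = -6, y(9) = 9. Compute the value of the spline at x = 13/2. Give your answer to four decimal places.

Let M_i = s''(x_i). Step sizes h_i = 2, 2, 2, 2; slopes of the chords Δ_i = (y_(i+1) - y_i)/h_i = 1/2, 1, -3, 15/2.
  2·M_0 + 8·M_1 + 2·M_2 = 6(Δ_1 - Δ_0) = 3
  2·M_1 + 8·M_2 + 2·M_3 = 6(Δ_2 - Δ_1) = -24
  2·M_2 + 8·M_3 + 2·M_4 = 6(Δ_3 - Δ_2) = 63
Natural end conditions: M_0 = M_4 = 0.
Forward elimination and back-substitution give M_0 = 0, M_1 = 51/28, M_2 = -81/14, M_3 = 261/28, M_4 = 0.
On [5, 7], s(x) = 0 - 9/4·(x - 5) - 81/28·(x - 5)² + 141/112·(x - 5)³.
With (x - 5) = 3/2: s(13/2) = -5049/896.

-5.6350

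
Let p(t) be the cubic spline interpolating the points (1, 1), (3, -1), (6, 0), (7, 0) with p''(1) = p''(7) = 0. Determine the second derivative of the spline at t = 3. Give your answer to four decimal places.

0.9859

Put σ_i = p'' at the i-th knot. Here h = (2, 3, 1) and Δ = (-1, 1/3, 0), so the interior equations h_(i-1)·σ_(i-1) + 2(h_(i-1)+h_i)·σ_i + h_i·σ_(i+1) = 6(Δ_i − Δ_(i-1)) read
  2·σ_0 + 10·σ_1 + 3·σ_2 = 6(Δ_1 - Δ_0) = 8
  3·σ_1 + 8·σ_2 + 1·σ_3 = 6(Δ_2 - Δ_1) = -2
Natural end conditions: σ_0 = σ_3 = 0.
Forward elimination and back-substitution give σ_0 = 0, σ_1 = 70/71, σ_2 = -44/71, σ_3 = 0.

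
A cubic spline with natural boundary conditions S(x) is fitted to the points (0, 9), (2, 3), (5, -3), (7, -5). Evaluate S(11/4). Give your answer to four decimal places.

Put σ_i = S'' at the i-th knot. Here h = (2, 3, 2) and Δ = (-3, -2, -1), so the interior equations h_(i-1)·σ_(i-1) + 2(h_(i-1)+h_i)·σ_i + h_i·σ_(i+1) = 6(Δ_i − Δ_(i-1)) read
  2·σ_0 + 10·σ_1 + 3·σ_2 = 6(Δ_1 - Δ_0) = 6
  3·σ_1 + 10·σ_2 + 2·σ_3 = 6(Δ_2 - Δ_1) = 6
Natural end conditions: σ_0 = σ_3 = 0.
Solving: σ_0 = 0, σ_1 = 6/13, σ_2 = 6/13, σ_3 = 0.
On [2, 5], S(x) = 3 - 35/13·(x - 2) + 3/13·(x - 2)² + 0·(x - 2)³.
With (x - 2) = 3/4: S(11/4) = 231/208.

1.1106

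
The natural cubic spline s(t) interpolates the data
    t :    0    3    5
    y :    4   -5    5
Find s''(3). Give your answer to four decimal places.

4.8000

With M_i denoting the second derivative at x_i, h_i = 3, 2, and Δ_i = (y_(i+1) − y_i)/h_i = -3, 5:
  3·M_0 + 10·M_1 + 2·M_2 = 6(Δ_1 - Δ_0) = 48
Natural end conditions: M_0 = M_2 = 0.
Forward elimination and back-substitution give M_0 = 0, M_1 = 24/5, M_2 = 0.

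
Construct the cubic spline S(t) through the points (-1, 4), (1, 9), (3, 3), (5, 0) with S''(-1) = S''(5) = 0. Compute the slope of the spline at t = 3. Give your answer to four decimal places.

-3.0333

Put σ_i = S'' at the i-th knot. Here h = (2, 2, 2) and Δ = (5/2, -3, -3/2), so the interior equations h_(i-1)·σ_(i-1) + 2(h_(i-1)+h_i)·σ_i + h_i·σ_(i+1) = 6(Δ_i − Δ_(i-1)) read
  2·σ_0 + 8·σ_1 + 2·σ_2 = 6(Δ_1 - Δ_0) = -33
  2·σ_1 + 8·σ_2 + 2·σ_3 = 6(Δ_2 - Δ_1) = 9
Natural end conditions: σ_0 = σ_3 = 0.
Forward elimination and back-substitution give σ_0 = 0, σ_1 = -47/10, σ_2 = 23/10, σ_3 = 0.
On [3, 5], S'(t) = b_2 + 2c_2·(t - 3) + 3d_2·(t - 3)² with b_2 = Δ_2 - h_2(2σ_2 + σ_3)/6 = -91/30, c_2 = σ_2/2 = 23/20, d_2 = (σ_3 - σ_2)/(6h_2) = -23/120. So S'(3) = -91/30.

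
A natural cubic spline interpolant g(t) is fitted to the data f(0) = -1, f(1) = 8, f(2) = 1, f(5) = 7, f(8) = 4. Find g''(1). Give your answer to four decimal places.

Let m_i = g''(x_i). Step sizes h_i = 1, 1, 3, 3; slopes of the chords Δ_i = (y_(i+1) - y_i)/h_i = 9, -7, 2, -1.
  1·m_0 + 4·m_1 + 1·m_2 = 6(Δ_1 - Δ_0) = -96
  1·m_1 + 8·m_2 + 3·m_3 = 6(Δ_2 - Δ_1) = 54
  3·m_2 + 12·m_3 + 3·m_4 = 6(Δ_3 - Δ_2) = -18
Natural end conditions: m_0 = m_4 = 0.
Forward elimination and back-substitution give m_0 = 0, m_1 = -1509/56, m_2 = 165/14, m_3 = -249/56, m_4 = 0.

-26.9464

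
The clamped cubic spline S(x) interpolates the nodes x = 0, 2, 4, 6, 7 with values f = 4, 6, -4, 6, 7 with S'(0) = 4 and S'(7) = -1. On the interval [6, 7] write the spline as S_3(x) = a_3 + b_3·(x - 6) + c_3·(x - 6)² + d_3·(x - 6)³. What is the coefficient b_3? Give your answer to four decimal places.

Write M_i for S''(x_i). With h_i = 2, 2, 2, 1 and divided differences Δ_i = 1, -5, 5, 1, the continuity of S' gives the tridiagonal system
  2·M_0 + 8·M_1 + 2·M_2 = 6(Δ_1 - Δ_0) = -36
  2·M_1 + 8·M_2 + 2·M_3 = 6(Δ_2 - Δ_1) = 60
  2·M_2 + 6·M_3 + 1·M_4 = 6(Δ_3 - Δ_2) = -24
Clamped end conditions give two more equations: 2h_0·M_0 + h_0·M_1 = 6(Δ_0 - S'(0)) = -18 and h_3·M_3 + 2h_3·M_4 = 6(S'(7) - Δ_3) = -12.
Solving the tridiagonal system: M_0 = -85/86, M_1 = -302/43, M_2 = 953/86, M_3 = -314/43, M_4 = -101/43.
On [6, 7], with S_3(x) = a_3 + b_3·(x - 6) + c_3·(x - 6)² + d_3·(x - 6)³: c_3 = M_3/2 = -157/43, d_3 = (M_4 - M_3)/(6h_3) = 71/86, b_3 = Δ_3 - h_3(2M_3 + M_4)/6 = 329/86.

3.8256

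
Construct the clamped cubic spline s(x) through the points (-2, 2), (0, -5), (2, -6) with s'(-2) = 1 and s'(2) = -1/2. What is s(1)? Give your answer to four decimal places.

-6.1563

Put M_i = s'' at the i-th knot. Here h = (2, 2) and Δ = (-7/2, -1/2), so the interior equations h_(i-1)·M_(i-1) + 2(h_(i-1)+h_i)·M_i + h_i·M_(i+1) = 6(Δ_i − Δ_(i-1)) read
  2·M_0 + 8·M_1 + 2·M_2 = 6(Δ_1 - Δ_0) = 18
Clamped end conditions give two more equations: 2h_0·M_0 + h_0·M_1 = 6(Δ_0 - s'(-2)) = -27 and h_1·M_1 + 2h_1·M_2 = 6(s'(2) - Δ_1) = 0.
Hence M_0 = -75/8, M_1 = 21/4, M_2 = -21/8.
On [0, 2], s(x) = -5 - 25/8·x + 21/8·x² - 21/32·x³.
With x = 1: s(1) = -197/32.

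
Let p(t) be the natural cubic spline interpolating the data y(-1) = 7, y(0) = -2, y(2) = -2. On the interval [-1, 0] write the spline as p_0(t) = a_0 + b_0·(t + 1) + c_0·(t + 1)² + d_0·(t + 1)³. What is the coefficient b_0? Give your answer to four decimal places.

-10.5000

With σ_i denoting the second derivative at x_i, h_i = 1, 2, and Δ_i = (y_(i+1) − y_i)/h_i = -9, 0:
  1·σ_0 + 6·σ_1 + 2·σ_2 = 6(Δ_1 - Δ_0) = 54
Natural end conditions: σ_0 = σ_2 = 0.
Solving: σ_0 = 0, σ_1 = 9, σ_2 = 0.
On [-1, 0], with p_0(t) = a_0 + b_0·(t + 1) + c_0·(t + 1)² + d_0·(t + 1)³: c_0 = σ_0/2 = 0, d_0 = (σ_1 - σ_0)/(6h_0) = 3/2, b_0 = Δ_0 - h_0(2σ_0 + σ_1)/6 = -21/2.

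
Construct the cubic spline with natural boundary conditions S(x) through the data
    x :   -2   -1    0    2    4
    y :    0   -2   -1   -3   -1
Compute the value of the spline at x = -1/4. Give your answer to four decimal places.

Write σ_i for S''(x_i). With h_i = 1, 1, 2, 2 and divided differences Δ_i = -2, 1, -1, 1, the continuity of S' gives the tridiagonal system
  1·σ_0 + 4·σ_1 + 1·σ_2 = 6(Δ_1 - Δ_0) = 18
  1·σ_1 + 6·σ_2 + 2·σ_3 = 6(Δ_2 - Δ_1) = -12
  2·σ_2 + 8·σ_3 + 2·σ_4 = 6(Δ_3 - Δ_2) = 12
Natural end conditions: σ_0 = σ_4 = 0.
Hence σ_0 = 0, σ_1 = 38/7, σ_2 = -26/7, σ_3 = 17/7, σ_4 = 0.
On [-1, 0], S(x) = -2 - 4/21·(x + 1) + 19/7·(x + 1)² - 32/21·(x + 1)³.
With (x + 1) = 3/4: S(-1/4) = -141/112.

-1.2589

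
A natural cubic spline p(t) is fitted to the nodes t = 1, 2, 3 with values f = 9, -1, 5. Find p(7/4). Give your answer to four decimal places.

0.1875

Let m_i = p''(x_i). Step sizes h_i = 1, 1; slopes of the chords Δ_i = (y_(i+1) - y_i)/h_i = -10, 6.
  1·m_0 + 4·m_1 + 1·m_2 = 6(Δ_1 - Δ_0) = 96
Natural end conditions: m_0 = m_2 = 0.
Forward elimination and back-substitution give m_0 = 0, m_1 = 24, m_2 = 0.
On [1, 2], p(t) = 9 - 14·(t - 1) + 0·(t - 1)² + 4·(t - 1)³.
With (t - 1) = 3/4: p(7/4) = 3/16.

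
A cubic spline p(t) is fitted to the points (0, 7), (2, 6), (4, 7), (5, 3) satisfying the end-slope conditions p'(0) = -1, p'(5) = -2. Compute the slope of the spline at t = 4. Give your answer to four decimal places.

-3.2609

With m_i denoting the second derivative at x_i, h_i = 2, 2, 1, and Δ_i = (y_(i+1) − y_i)/h_i = -1/2, 1/2, -4:
  2·m_0 + 8·m_1 + 2·m_2 = 6(Δ_1 - Δ_0) = 6
  2·m_1 + 6·m_2 + 1·m_3 = 6(Δ_2 - Δ_1) = -27
Clamped end conditions give two more equations: 2h_0·m_0 + h_0·m_1 = 6(Δ_0 - p'(0)) = 3 and h_2·m_2 + 2h_2·m_3 = 6(p'(5) - Δ_2) = 12.
Solving: m_0 = -13/23, m_1 = 121/46, m_2 = -160/23, m_3 = 218/23.
On [4, 5], p'(t) = b_2 + 2c_2·(t - 4) + 3d_2·(t - 4)² with b_2 = Δ_2 - h_2(2m_2 + m_3)/6 = -75/23, c_2 = m_2/2 = -80/23, d_2 = (m_3 - m_2)/(6h_2) = 63/23. So p'(4) = -75/23.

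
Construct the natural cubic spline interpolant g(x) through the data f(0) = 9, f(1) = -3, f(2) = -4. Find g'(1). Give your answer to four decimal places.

-6.5000

Let m_i = g''(x_i). Step sizes h_i = 1, 1; slopes of the chords Δ_i = (y_(i+1) - y_i)/h_i = -12, -1.
  1·m_0 + 4·m_1 + 1·m_2 = 6(Δ_1 - Δ_0) = 66
Natural end conditions: m_0 = m_2 = 0.
Hence m_0 = 0, m_1 = 33/2, m_2 = 0.
On [1, 2], g'(x) = b_1 + 2c_1·(x - 1) + 3d_1·(x - 1)² with b_1 = Δ_1 - h_1(2m_1 + m_2)/6 = -13/2, c_1 = m_1/2 = 33/4, d_1 = (m_2 - m_1)/(6h_1) = -11/4. So g'(1) = -13/2.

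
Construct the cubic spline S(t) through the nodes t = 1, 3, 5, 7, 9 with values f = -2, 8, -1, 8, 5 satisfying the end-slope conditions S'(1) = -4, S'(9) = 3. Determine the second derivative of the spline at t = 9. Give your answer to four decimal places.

With σ_i denoting the second derivative at x_i, h_i = 2, 2, 2, 2, and Δ_i = (y_(i+1) − y_i)/h_i = 5, -9/2, 9/2, -3/2:
  2·σ_0 + 8·σ_1 + 2·σ_2 = 6(Δ_1 - Δ_0) = -57
  2·σ_1 + 8·σ_2 + 2·σ_3 = 6(Δ_2 - Δ_1) = 54
  2·σ_2 + 8·σ_3 + 2·σ_4 = 6(Δ_3 - Δ_2) = -36
Clamped end conditions give two more equations: 2h_0·σ_0 + h_0·σ_1 = 6(Δ_0 - S'(1)) = 54 and h_3·σ_3 + 2h_3·σ_4 = 6(S'(9) - Δ_3) = 27.
Solving the tridiagonal system: σ_0 = 2399/112, σ_1 = -887/56, σ_2 = 215/16, σ_3 = -611/56, σ_4 = 1367/112.

12.2054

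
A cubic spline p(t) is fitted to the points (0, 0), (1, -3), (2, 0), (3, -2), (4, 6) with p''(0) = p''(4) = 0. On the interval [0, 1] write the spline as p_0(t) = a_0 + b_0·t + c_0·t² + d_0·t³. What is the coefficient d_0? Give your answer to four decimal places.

2.1429

Put m_i = p'' at the i-th knot. Here h = (1, 1, 1, 1) and Δ = (-3, 3, -2, 8), so the interior equations h_(i-1)·m_(i-1) + 2(h_(i-1)+h_i)·m_i + h_i·m_(i+1) = 6(Δ_i − Δ_(i-1)) read
  1·m_0 + 4·m_1 + 1·m_2 = 6(Δ_1 - Δ_0) = 36
  1·m_1 + 4·m_2 + 1·m_3 = 6(Δ_2 - Δ_1) = -30
  1·m_2 + 4·m_3 + 1·m_4 = 6(Δ_3 - Δ_2) = 60
Natural end conditions: m_0 = m_4 = 0.
Solving: m_0 = 0, m_1 = 90/7, m_2 = -108/7, m_3 = 132/7, m_4 = 0.
On [0, 1], with p_0(t) = a_0 + b_0·t + c_0·t² + d_0·t³: c_0 = m_0/2 = 0, d_0 = (m_1 - m_0)/(6h_0) = 15/7, b_0 = Δ_0 - h_0(2m_0 + m_1)/6 = -36/7.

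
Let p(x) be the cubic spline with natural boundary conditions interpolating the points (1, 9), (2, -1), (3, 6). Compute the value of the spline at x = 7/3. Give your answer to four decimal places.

Let M_i = p''(x_i). Step sizes h_i = 1, 1; slopes of the chords Δ_i = (y_(i+1) - y_i)/h_i = -10, 7.
  1·M_0 + 4·M_1 + 1·M_2 = 6(Δ_1 - Δ_0) = 102
Natural end conditions: M_0 = M_2 = 0.
Hence M_0 = 0, M_1 = 51/2, M_2 = 0.
On [2, 3], p(x) = -1 - 3/2·(x - 2) + 51/4·(x - 2)² - 17/4·(x - 2)³.
With (x - 2) = 1/3: p(7/3) = -13/54.

-0.2407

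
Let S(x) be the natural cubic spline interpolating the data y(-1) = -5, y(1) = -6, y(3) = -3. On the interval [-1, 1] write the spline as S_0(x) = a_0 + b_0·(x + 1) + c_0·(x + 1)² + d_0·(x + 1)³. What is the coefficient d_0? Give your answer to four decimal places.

0.1250

With M_i denoting the second derivative at x_i, h_i = 2, 2, and Δ_i = (y_(i+1) − y_i)/h_i = -1/2, 3/2:
  2·M_0 + 8·M_1 + 2·M_2 = 6(Δ_1 - Δ_0) = 12
Natural end conditions: M_0 = M_2 = 0.
Solving the tridiagonal system: M_0 = 0, M_1 = 3/2, M_2 = 0.
On [-1, 1], with S_0(x) = a_0 + b_0·(x + 1) + c_0·(x + 1)² + d_0·(x + 1)³: c_0 = M_0/2 = 0, d_0 = (M_1 - M_0)/(6h_0) = 1/8, b_0 = Δ_0 - h_0(2M_0 + M_1)/6 = -1.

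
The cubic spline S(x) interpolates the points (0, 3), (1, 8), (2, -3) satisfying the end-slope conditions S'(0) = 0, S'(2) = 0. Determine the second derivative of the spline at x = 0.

Let M_i = S''(x_i). Step sizes h_i = 1, 1; slopes of the chords Δ_i = (y_(i+1) - y_i)/h_i = 5, -11.
  1·M_0 + 4·M_1 + 1·M_2 = 6(Δ_1 - Δ_0) = -96
Clamped end conditions give two more equations: 2h_0·M_0 + h_0·M_1 = 6(Δ_0 - S'(0)) = 30 and h_1·M_1 + 2h_1·M_2 = 6(S'(2) - Δ_1) = 66.
Solving the tridiagonal system: M_0 = 39, M_1 = -48, M_2 = 57.

39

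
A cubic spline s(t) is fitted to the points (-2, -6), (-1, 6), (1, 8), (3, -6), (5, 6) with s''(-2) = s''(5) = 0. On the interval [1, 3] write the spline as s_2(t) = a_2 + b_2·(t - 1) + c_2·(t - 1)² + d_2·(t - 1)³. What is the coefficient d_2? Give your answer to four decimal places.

1.5061

With M_i denoting the second derivative at x_i, h_i = 1, 2, 2, 2, and Δ_i = (y_(i+1) − y_i)/h_i = 12, 1, -7, 6:
  1·M_0 + 6·M_1 + 2·M_2 = 6(Δ_1 - Δ_0) = -66
  2·M_1 + 8·M_2 + 2·M_3 = 6(Δ_2 - Δ_1) = -48
  2·M_2 + 8·M_3 + 2·M_4 = 6(Δ_3 - Δ_2) = 78
Natural end conditions: M_0 = M_4 = 0.
Forward elimination and back-substitution give M_0 = 0, M_1 = -360/41, M_2 = -273/41, M_3 = 468/41, M_4 = 0.
On [1, 3], with s_2(t) = a_2 + b_2·(t - 1) + c_2·(t - 1)² + d_2·(t - 1)³: c_2 = M_2/2 = -273/82, d_2 = (M_3 - M_2)/(6h_2) = 247/164, b_2 = Δ_2 - h_2(2M_2 + M_3)/6 = -261/41.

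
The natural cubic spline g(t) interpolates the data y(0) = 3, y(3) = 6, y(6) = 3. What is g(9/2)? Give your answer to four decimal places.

With M_i denoting the second derivative at x_i, h_i = 3, 3, and Δ_i = (y_(i+1) − y_i)/h_i = 1, -1:
  3·M_0 + 12·M_1 + 3·M_2 = 6(Δ_1 - Δ_0) = -12
Natural end conditions: M_0 = M_2 = 0.
Solving the tridiagonal system: M_0 = 0, M_1 = -1, M_2 = 0.
On [3, 6], g(t) = 6 + 0·(t - 3) - 1/2·(t - 3)² + 1/18·(t - 3)³.
With (t - 3) = 3/2: g(9/2) = 81/16.

5.0625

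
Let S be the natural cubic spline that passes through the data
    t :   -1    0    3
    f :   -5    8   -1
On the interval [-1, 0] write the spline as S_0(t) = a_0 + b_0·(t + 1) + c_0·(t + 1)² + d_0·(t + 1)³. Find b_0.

15

Put σ_i = S'' at the i-th knot. Here h = (1, 3) and Δ = (13, -3), so the interior equations h_(i-1)·σ_(i-1) + 2(h_(i-1)+h_i)·σ_i + h_i·σ_(i+1) = 6(Δ_i − Δ_(i-1)) read
  1·σ_0 + 8·σ_1 + 3·σ_2 = 6(Δ_1 - Δ_0) = -96
Natural end conditions: σ_0 = σ_2 = 0.
Solving the tridiagonal system: σ_0 = 0, σ_1 = -12, σ_2 = 0.
On [-1, 0], with S_0(t) = a_0 + b_0·(t + 1) + c_0·(t + 1)² + d_0·(t + 1)³: c_0 = σ_0/2 = 0, d_0 = (σ_1 - σ_0)/(6h_0) = -2, b_0 = Δ_0 - h_0(2σ_0 + σ_1)/6 = 15.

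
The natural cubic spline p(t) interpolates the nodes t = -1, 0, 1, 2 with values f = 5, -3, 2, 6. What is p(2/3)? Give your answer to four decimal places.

-0.2938

Write σ_i for p''(x_i). With h_i = 1, 1, 1 and divided differences Δ_i = -8, 5, 4, the continuity of p' gives the tridiagonal system
  1·σ_0 + 4·σ_1 + 1·σ_2 = 6(Δ_1 - Δ_0) = 78
  1·σ_1 + 4·σ_2 + 1·σ_3 = 6(Δ_2 - Δ_1) = -6
Natural end conditions: σ_0 = σ_3 = 0.
Solving the tridiagonal system: σ_0 = 0, σ_1 = 106/5, σ_2 = -34/5, σ_3 = 0.
On [0, 1], p(t) = -3 - 14/15·t + 53/5·t² - 14/3·t³.
With t = 2/3: p(2/3) = -119/405.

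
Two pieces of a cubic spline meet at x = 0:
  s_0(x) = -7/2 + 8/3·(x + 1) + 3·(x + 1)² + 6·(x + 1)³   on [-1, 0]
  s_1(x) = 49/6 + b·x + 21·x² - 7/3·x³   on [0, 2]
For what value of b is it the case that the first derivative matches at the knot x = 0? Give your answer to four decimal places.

26.6667

s_0'(x) = 8/3 + 6·(x + 1) + 18·(x + 1)², so s_0'(0) = 80/3. On the right, s_1'(0) = b, so b = 80/3.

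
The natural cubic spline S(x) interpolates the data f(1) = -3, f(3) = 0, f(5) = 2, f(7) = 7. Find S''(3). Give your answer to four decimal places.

-0.7000

Let σ_i = S''(x_i). Step sizes h_i = 2, 2, 2; slopes of the chords Δ_i = (y_(i+1) - y_i)/h_i = 3/2, 1, 5/2.
  2·σ_0 + 8·σ_1 + 2·σ_2 = 6(Δ_1 - Δ_0) = -3
  2·σ_1 + 8·σ_2 + 2·σ_3 = 6(Δ_2 - Δ_1) = 9
Natural end conditions: σ_0 = σ_3 = 0.
Solving: σ_0 = 0, σ_1 = -7/10, σ_2 = 13/10, σ_3 = 0.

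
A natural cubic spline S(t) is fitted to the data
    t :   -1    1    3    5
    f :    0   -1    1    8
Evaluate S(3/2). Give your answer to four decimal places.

Put m_i = S'' at the i-th knot. Here h = (2, 2, 2) and Δ = (-1/2, 1, 7/2), so the interior equations h_(i-1)·m_(i-1) + 2(h_(i-1)+h_i)·m_i + h_i·m_(i+1) = 6(Δ_i − Δ_(i-1)) read
  2·m_0 + 8·m_1 + 2·m_2 = 6(Δ_1 - Δ_0) = 9
  2·m_1 + 8·m_2 + 2·m_3 = 6(Δ_2 - Δ_1) = 15
Natural end conditions: m_0 = m_3 = 0.
Forward elimination and back-substitution give m_0 = 0, m_1 = 7/10, m_2 = 17/10, m_3 = 0.
On [1, 3], S(t) = -1 - 1/30·(t - 1) + 7/20·(t - 1)² + 1/12·(t - 1)³.
With (t - 1) = 1/2: S(3/2) = -147/160.

-0.9188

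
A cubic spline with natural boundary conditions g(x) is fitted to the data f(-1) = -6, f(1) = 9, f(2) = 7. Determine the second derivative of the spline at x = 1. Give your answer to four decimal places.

Put M_i = g'' at the i-th knot. Here h = (2, 1) and Δ = (15/2, -2), so the interior equations h_(i-1)·M_(i-1) + 2(h_(i-1)+h_i)·M_i + h_i·M_(i+1) = 6(Δ_i − Δ_(i-1)) read
  2·M_0 + 6·M_1 + 1·M_2 = 6(Δ_1 - Δ_0) = -57
Natural end conditions: M_0 = M_2 = 0.
Hence M_0 = 0, M_1 = -19/2, M_2 = 0.

-9.5000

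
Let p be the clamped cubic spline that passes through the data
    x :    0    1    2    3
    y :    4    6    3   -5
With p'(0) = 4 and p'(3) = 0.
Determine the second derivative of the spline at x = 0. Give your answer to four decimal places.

-4.6667

Write M_i for p''(x_i). With h_i = 1, 1, 1 and divided differences Δ_i = 2, -3, -8, the continuity of p' gives the tridiagonal system
  1·M_0 + 4·M_1 + 1·M_2 = 6(Δ_1 - Δ_0) = -30
  1·M_1 + 4·M_2 + 1·M_3 = 6(Δ_2 - Δ_1) = -30
Clamped end conditions give two more equations: 2h_0·M_0 + h_0·M_1 = 6(Δ_0 - p'(0)) = -12 and h_2·M_2 + 2h_2·M_3 = 6(p'(3) - Δ_2) = 48.
Solving: M_0 = -14/3, M_1 = -8/3, M_2 = -44/3, M_3 = 94/3.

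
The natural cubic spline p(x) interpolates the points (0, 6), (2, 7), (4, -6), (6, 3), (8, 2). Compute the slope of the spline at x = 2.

-5

With M_i denoting the second derivative at x_i, h_i = 2, 2, 2, 2, and Δ_i = (y_(i+1) − y_i)/h_i = 1/2, -13/2, 9/2, -1/2:
  2·M_0 + 8·M_1 + 2·M_2 = 6(Δ_1 - Δ_0) = -42
  2·M_1 + 8·M_2 + 2·M_3 = 6(Δ_2 - Δ_1) = 66
  2·M_2 + 8·M_3 + 2·M_4 = 6(Δ_3 - Δ_2) = -30
Natural end conditions: M_0 = M_4 = 0.
Solving: M_0 = 0, M_1 = -33/4, M_2 = 12, M_3 = -27/4, M_4 = 0.
On [2, 4], p'(x) = b_1 + 2c_1·(x - 2) + 3d_1·(x - 2)² with b_1 = Δ_1 - h_1(2M_1 + M_2)/6 = -5, c_1 = M_1/2 = -33/8, d_1 = (M_2 - M_1)/(6h_1) = 27/16. So p'(2) = -5.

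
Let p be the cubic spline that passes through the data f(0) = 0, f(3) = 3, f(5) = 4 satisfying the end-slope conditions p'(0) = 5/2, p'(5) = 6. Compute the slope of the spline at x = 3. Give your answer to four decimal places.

With σ_i denoting the second derivative at x_i, h_i = 3, 2, and Δ_i = (y_(i+1) − y_i)/h_i = 1, 1/2:
  3·σ_0 + 10·σ_1 + 2·σ_2 = 6(Δ_1 - Δ_0) = -3
Clamped end conditions give two more equations: 2h_0·σ_0 + h_0·σ_1 = 6(Δ_0 - p'(0)) = -9 and h_1·σ_1 + 2h_1·σ_2 = 6(p'(5) - Δ_1) = 33.
Solving the tridiagonal system: σ_0 = -1/2, σ_1 = -2, σ_2 = 37/4.
On [3, 5], p'(x) = b_1 + 2c_1·(x - 3) + 3d_1·(x - 3)² with b_1 = Δ_1 - h_1(2σ_1 + σ_2)/6 = -5/4, c_1 = σ_1/2 = -1, d_1 = (σ_2 - σ_1)/(6h_1) = 15/16. So p'(3) = -5/4.

-1.2500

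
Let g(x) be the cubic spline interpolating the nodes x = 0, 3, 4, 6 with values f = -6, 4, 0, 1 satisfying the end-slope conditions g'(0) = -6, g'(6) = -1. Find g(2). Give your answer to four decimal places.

Let M_i = g''(x_i). Step sizes h_i = 3, 1, 2; slopes of the chords Δ_i = (y_(i+1) - y_i)/h_i = 10/3, -4, 1/2.
  3·M_0 + 8·M_1 + 1·M_2 = 6(Δ_1 - Δ_0) = -44
  1·M_1 + 6·M_2 + 2·M_3 = 6(Δ_2 - Δ_1) = 27
Clamped end conditions give two more equations: 2h_0·M_0 + h_0·M_1 = 6(Δ_0 - g'(0)) = 56 and h_2·M_2 + 2h_2·M_3 = 6(g'(6) - Δ_2) = -9.
Hence M_0 = 653/42, M_1 = -87/7, M_2 = 123/14, M_3 = -93/14.
On [0, 3], g(x) = -6 - 6·x + 653/84·x² - 1175/756·x³.
With x = 2: g(2) = 125/189.

0.6614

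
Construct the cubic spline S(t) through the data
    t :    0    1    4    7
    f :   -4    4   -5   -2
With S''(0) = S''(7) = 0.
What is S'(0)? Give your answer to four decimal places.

9.6552

Let σ_i = S''(x_i). Step sizes h_i = 1, 3, 3; slopes of the chords Δ_i = (y_(i+1) - y_i)/h_i = 8, -3, 1.
  1·σ_0 + 8·σ_1 + 3·σ_2 = 6(Δ_1 - Δ_0) = -66
  3·σ_1 + 12·σ_2 + 3·σ_3 = 6(Δ_2 - Δ_1) = 24
Natural end conditions: σ_0 = σ_3 = 0.
Solving the tridiagonal system: σ_0 = 0, σ_1 = -288/29, σ_2 = 130/29, σ_3 = 0.
On [0, 1], S'(t) = b_0 + 2c_0·t + 3d_0·t² with b_0 = Δ_0 - h_0(2σ_0 + σ_1)/6 = 280/29, c_0 = σ_0/2 = 0, d_0 = (σ_1 - σ_0)/(6h_0) = -48/29. So S'(0) = 280/29.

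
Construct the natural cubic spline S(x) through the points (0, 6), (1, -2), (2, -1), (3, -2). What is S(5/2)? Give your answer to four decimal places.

With M_i denoting the second derivative at x_i, h_i = 1, 1, 1, and Δ_i = (y_(i+1) − y_i)/h_i = -8, 1, -1:
  1·M_0 + 4·M_1 + 1·M_2 = 6(Δ_1 - Δ_0) = 54
  1·M_1 + 4·M_2 + 1·M_3 = 6(Δ_2 - Δ_1) = -12
Natural end conditions: M_0 = M_3 = 0.
Hence M_0 = 0, M_1 = 76/5, M_2 = -34/5, M_3 = 0.
On [2, 3], S(x) = -1 + 19/15·(x - 2) - 17/5·(x - 2)² + 17/15·(x - 2)³.
With (x - 2) = 1/2: S(5/2) = -43/40.

-1.0750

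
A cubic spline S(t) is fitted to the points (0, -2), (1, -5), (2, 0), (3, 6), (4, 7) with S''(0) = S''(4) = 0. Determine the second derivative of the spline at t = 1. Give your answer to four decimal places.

11.8929

Put M_i = S'' at the i-th knot. Here h = (1, 1, 1, 1) and Δ = (-3, 5, 6, 1), so the interior equations h_(i-1)·M_(i-1) + 2(h_(i-1)+h_i)·M_i + h_i·M_(i+1) = 6(Δ_i − Δ_(i-1)) read
  1·M_0 + 4·M_1 + 1·M_2 = 6(Δ_1 - Δ_0) = 48
  1·M_1 + 4·M_2 + 1·M_3 = 6(Δ_2 - Δ_1) = 6
  1·M_2 + 4·M_3 + 1·M_4 = 6(Δ_3 - Δ_2) = -30
Natural end conditions: M_0 = M_4 = 0.
Forward elimination and back-substitution give M_0 = 0, M_1 = 333/28, M_2 = 3/7, M_3 = -213/28, M_4 = 0.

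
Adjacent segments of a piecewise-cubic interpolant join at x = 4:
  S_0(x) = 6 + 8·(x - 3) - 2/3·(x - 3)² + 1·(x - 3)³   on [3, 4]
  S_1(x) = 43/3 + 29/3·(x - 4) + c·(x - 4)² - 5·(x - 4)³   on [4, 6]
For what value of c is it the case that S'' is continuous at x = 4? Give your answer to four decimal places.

S_0''(x) = -4/3 + 6·(x - 3), so S_0''(4) = 14/3. On the right, S_1''(4) = 2c, so c = 7/3.

2.3333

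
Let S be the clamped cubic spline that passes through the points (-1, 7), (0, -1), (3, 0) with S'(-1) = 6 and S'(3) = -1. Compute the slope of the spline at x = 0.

-11

Let M_i = S''(x_i). Step sizes h_i = 1, 3; slopes of the chords Δ_i = (y_(i+1) - y_i)/h_i = -8, 1/3.
  1·M_0 + 8·M_1 + 3·M_2 = 6(Δ_1 - Δ_0) = 50
Clamped end conditions give two more equations: 2h_0·M_0 + h_0·M_1 = 6(Δ_0 - S'(-1)) = -84 and h_1·M_1 + 2h_1·M_2 = 6(S'(3) - Δ_1) = -8.
Hence M_0 = -50, M_1 = 16, M_2 = -28/3.
On [0, 3], S'(x) = b_1 + 2c_1·x + 3d_1·x² with b_1 = Δ_1 - h_1(2M_1 + M_2)/6 = -11, c_1 = M_1/2 = 8, d_1 = (M_2 - M_1)/(6h_1) = -38/27. So S'(0) = -11.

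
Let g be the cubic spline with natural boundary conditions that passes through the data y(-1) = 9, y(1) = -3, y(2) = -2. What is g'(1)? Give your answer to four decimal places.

Let σ_i = g''(x_i). Step sizes h_i = 2, 1; slopes of the chords Δ_i = (y_(i+1) - y_i)/h_i = -6, 1.
  2·σ_0 + 6·σ_1 + 1·σ_2 = 6(Δ_1 - Δ_0) = 42
Natural end conditions: σ_0 = σ_2 = 0.
Hence σ_0 = 0, σ_1 = 7, σ_2 = 0.
On [1, 2], g'(x) = b_1 + 2c_1·(x - 1) + 3d_1·(x - 1)² with b_1 = Δ_1 - h_1(2σ_1 + σ_2)/6 = -4/3, c_1 = σ_1/2 = 7/2, d_1 = (σ_2 - σ_1)/(6h_1) = -7/6. So g'(1) = -4/3.

-1.3333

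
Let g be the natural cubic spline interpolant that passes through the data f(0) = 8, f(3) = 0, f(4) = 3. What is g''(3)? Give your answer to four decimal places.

4.2500

Let M_i = g''(x_i). Step sizes h_i = 3, 1; slopes of the chords Δ_i = (y_(i+1) - y_i)/h_i = -8/3, 3.
  3·M_0 + 8·M_1 + 1·M_2 = 6(Δ_1 - Δ_0) = 34
Natural end conditions: M_0 = M_2 = 0.
Solving: M_0 = 0, M_1 = 17/4, M_2 = 0.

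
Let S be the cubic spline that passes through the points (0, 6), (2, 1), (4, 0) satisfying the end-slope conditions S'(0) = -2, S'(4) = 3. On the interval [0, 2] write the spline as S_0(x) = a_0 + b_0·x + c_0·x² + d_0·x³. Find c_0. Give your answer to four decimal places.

Write m_i for S''(x_i). With h_i = 2, 2 and divided differences Δ_i = -5/2, -1/2, the continuity of S' gives the tridiagonal system
  2·m_0 + 8·m_1 + 2·m_2 = 6(Δ_1 - Δ_0) = 12
Clamped end conditions give two more equations: 2h_0·m_0 + h_0·m_1 = 6(Δ_0 - S'(0)) = -3 and h_1·m_1 + 2h_1·m_2 = 6(S'(4) - Δ_1) = 21.
Solving the tridiagonal system: m_0 = -1, m_1 = 1/2, m_2 = 5.
On [0, 2], with S_0(x) = a_0 + b_0·x + c_0·x² + d_0·x³: c_0 = m_0/2 = -1/2, d_0 = (m_1 - m_0)/(6h_0) = 1/8, b_0 = Δ_0 - h_0(2m_0 + m_1)/6 = -2.

-0.5000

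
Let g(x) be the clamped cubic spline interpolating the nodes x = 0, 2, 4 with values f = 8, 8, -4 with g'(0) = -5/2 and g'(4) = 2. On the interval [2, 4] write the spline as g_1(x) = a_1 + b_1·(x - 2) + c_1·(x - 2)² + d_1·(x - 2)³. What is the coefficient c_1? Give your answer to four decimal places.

-5.6250

Let σ_i = g''(x_i). Step sizes h_i = 2, 2; slopes of the chords Δ_i = (y_(i+1) - y_i)/h_i = 0, -6.
  2·σ_0 + 8·σ_1 + 2·σ_2 = 6(Δ_1 - Δ_0) = -36
Clamped end conditions give two more equations: 2h_0·σ_0 + h_0·σ_1 = 6(Δ_0 - g'(0)) = 15 and h_1·σ_1 + 2h_1·σ_2 = 6(g'(4) - Δ_1) = 48.
Forward elimination and back-substitution give σ_0 = 75/8, σ_1 = -45/4, σ_2 = 141/8.
On [2, 4], with g_1(x) = a_1 + b_1·(x - 2) + c_1·(x - 2)² + d_1·(x - 2)³: c_1 = σ_1/2 = -45/8, d_1 = (σ_2 - σ_1)/(6h_1) = 77/32, b_1 = Δ_1 - h_1(2σ_1 + σ_2)/6 = -35/8.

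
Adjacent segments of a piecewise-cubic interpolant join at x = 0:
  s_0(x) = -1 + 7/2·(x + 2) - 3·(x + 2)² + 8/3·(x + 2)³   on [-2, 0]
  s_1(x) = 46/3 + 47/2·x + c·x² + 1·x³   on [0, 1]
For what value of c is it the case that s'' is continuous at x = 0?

13

s_0''(x) = -6 + 16·(x + 2), so s_0''(0) = 26. On the right, s_1''(0) = 2c, so c = 13.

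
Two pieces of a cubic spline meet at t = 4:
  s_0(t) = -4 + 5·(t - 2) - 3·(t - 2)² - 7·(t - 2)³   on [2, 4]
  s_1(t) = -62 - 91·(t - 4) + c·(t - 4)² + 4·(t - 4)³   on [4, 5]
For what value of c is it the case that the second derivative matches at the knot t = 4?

-45

s_0''(t) = -6 - 42·(t - 2), so s_0''(4) = -90. On the right, s_1''(4) = 2c, so c = -45.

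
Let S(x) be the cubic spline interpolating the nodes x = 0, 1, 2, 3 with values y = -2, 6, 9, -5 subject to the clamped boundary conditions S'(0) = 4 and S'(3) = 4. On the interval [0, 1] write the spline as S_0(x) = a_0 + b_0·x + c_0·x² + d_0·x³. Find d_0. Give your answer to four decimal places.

-1.8000

Write σ_i for S''(x_i). With h_i = 1, 1, 1 and divided differences Δ_i = 8, 3, -14, the continuity of S' gives the tridiagonal system
  1·σ_0 + 4·σ_1 + 1·σ_2 = 6(Δ_1 - Δ_0) = -30
  1·σ_1 + 4·σ_2 + 1·σ_3 = 6(Δ_2 - Δ_1) = -102
Clamped end conditions give two more equations: 2h_0·σ_0 + h_0·σ_1 = 6(Δ_0 - S'(0)) = 24 and h_2·σ_2 + 2h_2·σ_3 = 6(S'(3) - Δ_2) = 108.
Solving: σ_0 = 58/5, σ_1 = 4/5, σ_2 = -224/5, σ_3 = 382/5.
On [0, 1], with S_0(x) = a_0 + b_0·x + c_0·x² + d_0·x³: c_0 = σ_0/2 = 29/5, d_0 = (σ_1 - σ_0)/(6h_0) = -9/5, b_0 = Δ_0 - h_0(2σ_0 + σ_1)/6 = 4.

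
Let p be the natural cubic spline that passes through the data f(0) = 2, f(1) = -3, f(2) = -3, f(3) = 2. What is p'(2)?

3

With σ_i denoting the second derivative at x_i, h_i = 1, 1, 1, and Δ_i = (y_(i+1) − y_i)/h_i = -5, 0, 5:
  1·σ_0 + 4·σ_1 + 1·σ_2 = 6(Δ_1 - Δ_0) = 30
  1·σ_1 + 4·σ_2 + 1·σ_3 = 6(Δ_2 - Δ_1) = 30
Natural end conditions: σ_0 = σ_3 = 0.
Solving: σ_0 = 0, σ_1 = 6, σ_2 = 6, σ_3 = 0.
On [2, 3], p'(x) = b_2 + 2c_2·(x - 2) + 3d_2·(x - 2)² with b_2 = Δ_2 - h_2(2σ_2 + σ_3)/6 = 3, c_2 = σ_2/2 = 3, d_2 = (σ_3 - σ_2)/(6h_2) = -1. So p'(2) = 3.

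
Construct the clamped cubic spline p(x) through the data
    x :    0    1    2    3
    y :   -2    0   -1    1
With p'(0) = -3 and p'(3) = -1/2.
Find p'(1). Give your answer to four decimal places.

1.3667

Put σ_i = p'' at the i-th knot. Here h = (1, 1, 1) and Δ = (2, -1, 2), so the interior equations h_(i-1)·σ_(i-1) + 2(h_(i-1)+h_i)·σ_i + h_i·σ_(i+1) = 6(Δ_i − Δ_(i-1)) read
  1·σ_0 + 4·σ_1 + 1·σ_2 = 6(Δ_1 - Δ_0) = -18
  1·σ_1 + 4·σ_2 + 1·σ_3 = 6(Δ_2 - Δ_1) = 18
Clamped end conditions give two more equations: 2h_0·σ_0 + h_0·σ_1 = 6(Δ_0 - p'(0)) = 30 and h_2·σ_2 + 2h_2·σ_3 = 6(p'(3) - Δ_2) = -15.
Forward elimination and back-substitution give σ_0 = 319/15, σ_1 = -188/15, σ_2 = 163/15, σ_3 = -194/15.
On [1, 2], p'(x) = b_1 + 2c_1·(x - 1) + 3d_1·(x - 1)² with b_1 = Δ_1 - h_1(2σ_1 + σ_2)/6 = 41/30, c_1 = σ_1/2 = -94/15, d_1 = (σ_2 - σ_1)/(6h_1) = 39/10. So p'(1) = 41/30.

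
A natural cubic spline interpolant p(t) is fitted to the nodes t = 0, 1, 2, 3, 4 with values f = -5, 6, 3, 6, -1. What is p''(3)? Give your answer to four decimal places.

-20.1429

With m_i denoting the second derivative at x_i, h_i = 1, 1, 1, 1, and Δ_i = (y_(i+1) − y_i)/h_i = 11, -3, 3, -7:
  1·m_0 + 4·m_1 + 1·m_2 = 6(Δ_1 - Δ_0) = -84
  1·m_1 + 4·m_2 + 1·m_3 = 6(Δ_2 - Δ_1) = 36
  1·m_2 + 4·m_3 + 1·m_4 = 6(Δ_3 - Δ_2) = -60
Natural end conditions: m_0 = m_4 = 0.
Solving the tridiagonal system: m_0 = 0, m_1 = -183/7, m_2 = 144/7, m_3 = -141/7, m_4 = 0.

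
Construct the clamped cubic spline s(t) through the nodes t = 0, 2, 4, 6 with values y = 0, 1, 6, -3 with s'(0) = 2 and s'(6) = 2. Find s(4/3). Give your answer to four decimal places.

Write m_i for s''(x_i). With h_i = 2, 2, 2 and divided differences Δ_i = 1/2, 5/2, -9/2, the continuity of s' gives the tridiagonal system
  2·m_0 + 8·m_1 + 2·m_2 = 6(Δ_1 - Δ_0) = 12
  2·m_1 + 8·m_2 + 2·m_3 = 6(Δ_2 - Δ_1) = -42
Clamped end conditions give two more equations: 2h_0·m_0 + h_0·m_1 = 6(Δ_0 - s'(0)) = -9 and h_2·m_2 + 2h_2·m_3 = 6(s'(6) - Δ_2) = 39.
Forward elimination and back-substitution give m_0 = -49/10, m_1 = 53/10, m_2 = -103/10, m_3 = 149/10.
On [0, 2], s(t) = 0 + 2·t - 49/20·t² + 17/20·t³.
With t = 4/3: s(4/3) = 44/135.

0.3259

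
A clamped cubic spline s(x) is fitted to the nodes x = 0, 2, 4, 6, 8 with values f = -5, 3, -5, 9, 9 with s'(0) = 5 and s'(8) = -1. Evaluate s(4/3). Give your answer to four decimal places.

2.1376

With m_i denoting the second derivative at x_i, h_i = 2, 2, 2, 2, and Δ_i = (y_(i+1) − y_i)/h_i = 4, -4, 7, 0:
  2·m_0 + 8·m_1 + 2·m_2 = 6(Δ_1 - Δ_0) = -48
  2·m_1 + 8·m_2 + 2·m_3 = 6(Δ_2 - Δ_1) = 66
  2·m_2 + 8·m_3 + 2·m_4 = 6(Δ_3 - Δ_2) = -42
Clamped end conditions give two more equations: 2h_0·m_0 + h_0·m_1 = 6(Δ_0 - s'(0)) = -6 and h_3·m_3 + 2h_3·m_4 = 6(s'(8) - Δ_3) = -6.
Forward elimination and back-substitution give m_0 = 201/56, m_1 = -285/28, m_2 = 105/8, m_3 = -261/28, m_4 = 177/56.
On [0, 2], s(x) = -5 + 5·x + 201/112·x² - 257/224·x³.
With x = 4/3: s(4/3) = 404/189.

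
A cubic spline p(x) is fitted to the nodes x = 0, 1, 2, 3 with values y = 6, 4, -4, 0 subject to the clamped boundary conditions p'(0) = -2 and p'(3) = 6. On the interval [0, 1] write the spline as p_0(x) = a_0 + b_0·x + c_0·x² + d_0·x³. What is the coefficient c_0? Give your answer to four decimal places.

Put m_i = p'' at the i-th knot. Here h = (1, 1, 1) and Δ = (-2, -8, 4), so the interior equations h_(i-1)·m_(i-1) + 2(h_(i-1)+h_i)·m_i + h_i·m_(i+1) = 6(Δ_i − Δ_(i-1)) read
  1·m_0 + 4·m_1 + 1·m_2 = 6(Δ_1 - Δ_0) = -36
  1·m_1 + 4·m_2 + 1·m_3 = 6(Δ_2 - Δ_1) = 72
Clamped end conditions give two more equations: 2h_0·m_0 + h_0·m_1 = 6(Δ_0 - p'(0)) = 0 and h_2·m_2 + 2h_2·m_3 = 6(p'(3) - Δ_2) = 12.
Hence m_0 = 128/15, m_1 = -256/15, m_2 = 356/15, m_3 = -88/15.
On [0, 1], with p_0(x) = a_0 + b_0·x + c_0·x² + d_0·x³: c_0 = m_0/2 = 64/15, d_0 = (m_1 - m_0)/(6h_0) = -64/15, b_0 = Δ_0 - h_0(2m_0 + m_1)/6 = -2.

4.2667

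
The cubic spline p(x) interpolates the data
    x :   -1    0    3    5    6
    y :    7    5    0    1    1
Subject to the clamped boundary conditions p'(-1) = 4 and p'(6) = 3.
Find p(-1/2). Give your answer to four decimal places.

7.0562

Put M_i = p'' at the i-th knot. Here h = (1, 3, 2, 1) and Δ = (-2, -5/3, 1/2, 0), so the interior equations h_(i-1)·M_(i-1) + 2(h_(i-1)+h_i)·M_i + h_i·M_(i+1) = 6(Δ_i − Δ_(i-1)) read
  1·M_0 + 8·M_1 + 3·M_2 = 6(Δ_1 - Δ_0) = 2
  3·M_1 + 10·M_2 + 2·M_3 = 6(Δ_2 - Δ_1) = 13
  2·M_2 + 6·M_3 + 1·M_4 = 6(Δ_3 - Δ_2) = -3
Clamped end conditions give two more equations: 2h_0·M_0 + h_0·M_1 = 6(Δ_0 - p'(-1)) = -36 and h_3·M_3 + 2h_3·M_4 = 6(p'(6) - Δ_3) = 18.
Solving the tridiagonal system: M_0 = -2827/148, M_1 = 163/74, M_2 = 515/444, M_3 = -289/111, M_4 = 2287/222.
On [-1, 0], p(x) = 7 + 4·(x + 1) - 2827/296·(x + 1)² + 1051/296·(x + 1)³.
With (x + 1) = 1/2: p(-1/2) = 16709/2368.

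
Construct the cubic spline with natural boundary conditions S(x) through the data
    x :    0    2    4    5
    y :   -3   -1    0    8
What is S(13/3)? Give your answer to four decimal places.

With σ_i denoting the second derivative at x_i, h_i = 2, 2, 1, and Δ_i = (y_(i+1) − y_i)/h_i = 1, 1/2, 8:
  2·σ_0 + 8·σ_1 + 2·σ_2 = 6(Δ_1 - Δ_0) = -3
  2·σ_1 + 6·σ_2 + 1·σ_3 = 6(Δ_2 - Δ_1) = 45
Natural end conditions: σ_0 = σ_3 = 0.
Hence σ_0 = 0, σ_1 = -27/11, σ_2 = 183/22, σ_3 = 0.
On [4, 5], S(x) = 0 + 115/22·(x - 4) + 183/44·(x - 4)² - 61/44·(x - 4)³.
With (x - 4) = 1/3: S(13/3) = 1279/594.

2.1532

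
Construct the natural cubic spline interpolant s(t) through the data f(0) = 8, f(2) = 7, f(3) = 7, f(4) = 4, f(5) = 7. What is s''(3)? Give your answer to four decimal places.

Put M_i = s'' at the i-th knot. Here h = (2, 1, 1, 1) and Δ = (-1/2, 0, -3, 3), so the interior equations h_(i-1)·M_(i-1) + 2(h_(i-1)+h_i)·M_i + h_i·M_(i+1) = 6(Δ_i − Δ_(i-1)) read
  2·M_0 + 6·M_1 + 1·M_2 = 6(Δ_1 - Δ_0) = 3
  1·M_1 + 4·M_2 + 1·M_3 = 6(Δ_2 - Δ_1) = -18
  1·M_2 + 4·M_3 + 1·M_4 = 6(Δ_3 - Δ_2) = 36
Natural end conditions: M_0 = M_4 = 0.
Forward elimination and back-substitution give M_0 = 0, M_1 = 153/86, M_2 = -330/43, M_3 = 939/86, M_4 = 0.

-7.6744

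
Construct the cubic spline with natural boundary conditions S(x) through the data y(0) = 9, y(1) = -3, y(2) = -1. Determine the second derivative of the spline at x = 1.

21

With m_i denoting the second derivative at x_i, h_i = 1, 1, and Δ_i = (y_(i+1) − y_i)/h_i = -12, 2:
  1·m_0 + 4·m_1 + 1·m_2 = 6(Δ_1 - Δ_0) = 84
Natural end conditions: m_0 = m_2 = 0.
Solving: m_0 = 0, m_1 = 21, m_2 = 0.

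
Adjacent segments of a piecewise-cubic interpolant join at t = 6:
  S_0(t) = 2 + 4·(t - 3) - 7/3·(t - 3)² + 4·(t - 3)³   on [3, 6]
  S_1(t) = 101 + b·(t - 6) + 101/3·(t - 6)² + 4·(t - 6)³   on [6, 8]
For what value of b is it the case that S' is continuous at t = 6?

98

S_0'(t) = 4 - 14/3·(t - 3) + 12·(t - 3)², so S_0'(6) = 98. On the right, S_1'(6) = b, so b = 98.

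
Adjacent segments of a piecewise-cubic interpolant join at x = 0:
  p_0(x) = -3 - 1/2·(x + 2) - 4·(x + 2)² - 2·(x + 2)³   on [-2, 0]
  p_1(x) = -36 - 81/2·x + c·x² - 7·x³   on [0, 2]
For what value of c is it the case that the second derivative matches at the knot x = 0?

p_0''(x) = -8 - 12·(x + 2), so p_0''(0) = -32. On the right, p_1''(0) = 2c, so c = -16.

-16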